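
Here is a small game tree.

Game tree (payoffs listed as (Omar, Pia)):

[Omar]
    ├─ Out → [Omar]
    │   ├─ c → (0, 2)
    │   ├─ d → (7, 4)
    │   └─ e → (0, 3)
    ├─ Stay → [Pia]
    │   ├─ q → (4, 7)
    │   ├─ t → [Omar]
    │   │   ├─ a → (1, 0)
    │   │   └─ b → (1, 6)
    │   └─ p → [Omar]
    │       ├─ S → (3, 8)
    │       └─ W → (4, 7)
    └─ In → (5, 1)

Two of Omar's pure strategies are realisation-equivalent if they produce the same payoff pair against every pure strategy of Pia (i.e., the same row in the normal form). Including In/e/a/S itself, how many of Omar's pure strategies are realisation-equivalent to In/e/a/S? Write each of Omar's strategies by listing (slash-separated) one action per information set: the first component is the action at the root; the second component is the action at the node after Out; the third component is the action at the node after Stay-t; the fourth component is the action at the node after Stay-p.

Row for In/e/a/S (columns q, t, p): (5,1) (5,1) (5,1).
Under In/e/a/S, Omar's choice at the node after Out and at the node after Stay-t and at the node after Stay-p can never be reached regardless of what Pia does, so varying those choices leaves every outcome unchanged.
Holding the reachable choices fixed and varying the unreachable ones freely already gives 3 × 2 × 2 = 12 equivalent strategies.
No other strategy reproduces this row, so those 12 are the full class: In/c/a/S, In/c/a/W, In/c/b/S, In/c/b/W, In/d/a/S, In/d/a/W, In/d/b/S, In/d/b/W, In/e/a/S, In/e/a/W, In/e/b/S, In/e/b/W.

12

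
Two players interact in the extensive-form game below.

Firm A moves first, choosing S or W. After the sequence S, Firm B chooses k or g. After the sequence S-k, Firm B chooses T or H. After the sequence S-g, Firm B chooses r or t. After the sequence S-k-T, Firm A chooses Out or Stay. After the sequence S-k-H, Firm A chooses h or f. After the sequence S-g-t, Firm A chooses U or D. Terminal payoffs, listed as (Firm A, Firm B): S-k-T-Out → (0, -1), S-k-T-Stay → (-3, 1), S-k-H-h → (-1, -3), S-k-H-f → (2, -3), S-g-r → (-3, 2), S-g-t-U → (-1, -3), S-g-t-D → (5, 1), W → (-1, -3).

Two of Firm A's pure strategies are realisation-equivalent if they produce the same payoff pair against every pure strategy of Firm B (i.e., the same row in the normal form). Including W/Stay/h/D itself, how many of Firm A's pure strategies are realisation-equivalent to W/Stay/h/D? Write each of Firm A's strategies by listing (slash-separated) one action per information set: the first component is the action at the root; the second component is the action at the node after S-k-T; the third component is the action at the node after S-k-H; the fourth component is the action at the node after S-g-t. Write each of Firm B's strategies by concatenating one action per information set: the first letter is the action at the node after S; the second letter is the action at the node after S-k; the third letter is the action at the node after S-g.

8

Row for W/Stay/h/D (columns kTr, kTt, kHr, kHt, gTr, gTt, gHr, gHt): (-1,-3) (-1,-3) (-1,-3) (-1,-3) (-1,-3) (-1,-3) (-1,-3) (-1,-3).
Under W/Stay/h/D, Firm A's choice at the node after S-k-T and at the node after S-k-H and at the node after S-g-t can never be reached regardless of what Firm B does, so varying those choices leaves every outcome unchanged.
Holding the reachable choices fixed and varying the unreachable ones freely already gives 2 × 2 × 2 = 8 equivalent strategies.
No other strategy reproduces this row, so those 8 are the full class: W/Out/h/U, W/Out/h/D, W/Out/f/U, W/Out/f/D, W/Stay/h/U, W/Stay/h/D, W/Stay/f/U, W/Stay/f/D.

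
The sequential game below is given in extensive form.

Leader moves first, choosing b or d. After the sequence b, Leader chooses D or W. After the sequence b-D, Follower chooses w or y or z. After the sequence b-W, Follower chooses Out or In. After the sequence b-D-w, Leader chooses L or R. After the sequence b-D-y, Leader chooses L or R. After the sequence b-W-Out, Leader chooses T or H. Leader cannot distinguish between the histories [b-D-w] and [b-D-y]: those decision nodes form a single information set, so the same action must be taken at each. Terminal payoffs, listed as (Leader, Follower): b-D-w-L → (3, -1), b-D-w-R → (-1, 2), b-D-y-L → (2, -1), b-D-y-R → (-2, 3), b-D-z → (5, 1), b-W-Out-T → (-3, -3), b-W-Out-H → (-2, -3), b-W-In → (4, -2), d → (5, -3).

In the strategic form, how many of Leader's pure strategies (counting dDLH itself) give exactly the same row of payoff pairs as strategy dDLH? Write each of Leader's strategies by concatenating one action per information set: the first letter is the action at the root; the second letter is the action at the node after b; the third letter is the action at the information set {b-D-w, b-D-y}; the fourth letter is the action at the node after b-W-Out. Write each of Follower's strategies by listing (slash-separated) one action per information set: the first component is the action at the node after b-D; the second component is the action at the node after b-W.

Row for dDLH (columns w/Out, w/In, y/Out, y/In, z/Out, z/In): (5,-3) (5,-3) (5,-3) (5,-3) (5,-3) (5,-3).
Under dDLH, Leader's choice at the node after b and at the information set {b-D-w, b-D-y} and at the node after b-W-Out can never be reached regardless of what Follower does, so varying those choices leaves every outcome unchanged.
Holding the reachable choices fixed and varying the unreachable ones freely already gives 2 × 2 × 2 = 8 equivalent strategies.
No other strategy reproduces this row, so those 8 are the full class: dDLT, dDLH, dDRT, dDRH, dWLT, dWLH, dWRT, dWRH.

8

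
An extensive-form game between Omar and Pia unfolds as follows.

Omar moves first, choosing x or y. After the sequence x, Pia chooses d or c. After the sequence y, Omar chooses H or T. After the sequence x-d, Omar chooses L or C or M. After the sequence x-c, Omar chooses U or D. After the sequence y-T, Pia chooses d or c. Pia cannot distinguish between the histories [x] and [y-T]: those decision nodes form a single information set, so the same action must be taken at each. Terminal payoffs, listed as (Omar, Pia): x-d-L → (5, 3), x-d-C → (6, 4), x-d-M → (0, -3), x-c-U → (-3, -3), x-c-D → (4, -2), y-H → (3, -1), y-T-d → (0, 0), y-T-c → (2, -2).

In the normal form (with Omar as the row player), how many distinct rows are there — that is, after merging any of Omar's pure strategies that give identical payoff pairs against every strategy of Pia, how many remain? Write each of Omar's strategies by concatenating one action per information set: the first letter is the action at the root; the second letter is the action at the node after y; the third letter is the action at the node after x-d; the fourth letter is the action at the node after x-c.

Omar has 24 pure strategies: xHLU, xHLD, xHCU, xHCD, xHMU, xHMD, xTLU, xTLD, xTCU, xTCD, xTMU, xTMD, yHLU, yHLD, yHCU, yHCD, yHMU, yHMD, yTLU, yTLD, yTCU, yTCD, yTMU, yTMD. Columns: d, c.
{xHLU, xTLU} → row (5,3) (-3,-3)
{xHLD, xTLD} → row (5,3) (4,-2)
{xHCU, xTCU} → row (6,4) (-3,-3)
{xHCD, xTCD} → row (6,4) (4,-2)
{xHMU, xTMU} → row (0,-3) (-3,-3)
{xHMD, xTMD} → row (0,-3) (4,-2)
{yHLU, yHLD, yHCU, yHCD, yHMU, yHMD} → row (3,-1) (3,-1)
{yTLU, yTLD, yTCU, yTCD, yTMU, yTMD} → row (0,0) (2,-2)
That's 8 distinct rows out of 24 strategies.

8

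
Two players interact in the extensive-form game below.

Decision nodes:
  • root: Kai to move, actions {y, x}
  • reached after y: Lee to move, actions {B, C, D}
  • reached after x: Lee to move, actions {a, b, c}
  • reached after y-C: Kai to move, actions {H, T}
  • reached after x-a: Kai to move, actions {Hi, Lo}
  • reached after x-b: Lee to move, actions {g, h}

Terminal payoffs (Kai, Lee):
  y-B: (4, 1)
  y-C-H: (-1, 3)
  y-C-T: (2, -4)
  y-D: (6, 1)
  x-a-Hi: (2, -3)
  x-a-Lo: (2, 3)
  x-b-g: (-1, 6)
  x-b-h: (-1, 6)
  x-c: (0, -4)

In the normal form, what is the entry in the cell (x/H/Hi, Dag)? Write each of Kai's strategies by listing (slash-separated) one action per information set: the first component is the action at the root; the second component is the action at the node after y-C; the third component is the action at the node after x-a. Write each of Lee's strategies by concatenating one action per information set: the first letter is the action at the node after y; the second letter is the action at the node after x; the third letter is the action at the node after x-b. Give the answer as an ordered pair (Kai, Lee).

Trace the play path from the root:
  Kai plays x
  Lee plays a at [x]
  Kai plays Hi at [x-a]
→ terminal payoff (2, -3).
(Kai's choice at the node after y-C is never reached on this path, so it doesn't affect the outcome.)

(2, -3)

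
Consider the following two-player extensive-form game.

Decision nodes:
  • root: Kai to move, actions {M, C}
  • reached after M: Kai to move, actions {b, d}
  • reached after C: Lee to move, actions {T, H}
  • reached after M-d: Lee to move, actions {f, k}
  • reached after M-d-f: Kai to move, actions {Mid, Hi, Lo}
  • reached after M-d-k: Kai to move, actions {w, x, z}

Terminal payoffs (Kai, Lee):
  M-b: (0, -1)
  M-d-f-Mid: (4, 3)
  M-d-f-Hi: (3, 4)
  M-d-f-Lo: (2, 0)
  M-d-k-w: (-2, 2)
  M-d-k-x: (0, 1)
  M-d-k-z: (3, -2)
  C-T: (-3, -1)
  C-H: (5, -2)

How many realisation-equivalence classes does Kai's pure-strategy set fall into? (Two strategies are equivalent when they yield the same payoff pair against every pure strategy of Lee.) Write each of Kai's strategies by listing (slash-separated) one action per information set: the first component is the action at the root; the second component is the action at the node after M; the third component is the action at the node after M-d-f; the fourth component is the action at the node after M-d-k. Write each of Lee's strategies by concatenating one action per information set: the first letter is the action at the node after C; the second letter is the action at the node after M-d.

11

Kai has 36 pure strategies: M/b/Mid/w, M/b/Mid/x, M/b/Mid/z, M/b/Hi/w, M/b/Hi/x, M/b/Hi/z, M/b/Lo/w, M/b/Lo/x, M/b/Lo/z, M/d/Mid/w, M/d/Mid/x, M/d/Mid/z, M/d/Hi/w, M/d/Hi/x, M/d/Hi/z, M/d/Lo/w, M/d/Lo/x, M/d/Lo/z, C/b/Mid/w, C/b/Mid/x, C/b/Mid/z, C/b/Hi/w, C/b/Hi/x, C/b/Hi/z, C/b/Lo/w, C/b/Lo/x, C/b/Lo/z, C/d/Mid/w, C/d/Mid/x, C/d/Mid/z, C/d/Hi/w, C/d/Hi/x, C/d/Hi/z, C/d/Lo/w, C/d/Lo/x, C/d/Lo/z. Columns: Tf, Tk, Hf, Hk.
{M/b/Mid/w, M/b/Mid/x, M/b/Mid/z, M/b/Hi/w, M/b/Hi/x, M/b/Hi/z, M/b/Lo/w, M/b/Lo/x, M/b/Lo/z} → row (0,-1) (0,-1) (0,-1) (0,-1)
{M/d/Mid/w} → row (4,3) (-2,2) (4,3) (-2,2)
{M/d/Mid/x} → row (4,3) (0,1) (4,3) (0,1)
{M/d/Mid/z} → row (4,3) (3,-2) (4,3) (3,-2)
{M/d/Hi/w} → row (3,4) (-2,2) (3,4) (-2,2)
{M/d/Hi/x} → row (3,4) (0,1) (3,4) (0,1)
{M/d/Hi/z} → row (3,4) (3,-2) (3,4) (3,-2)
{M/d/Lo/w} → row (2,0) (-2,2) (2,0) (-2,2)
{M/d/Lo/x} → row (2,0) (0,1) (2,0) (0,1)
{M/d/Lo/z} → row (2,0) (3,-2) (2,0) (3,-2)
{C/b/Mid/w, C/b/Mid/x, C/b/Mid/z, C/b/Hi/w, C/b/Hi/x, C/b/Hi/z, C/b/Lo/w, C/b/Lo/x, C/b/Lo/z, C/d/Mid/w, C/d/Mid/x, C/d/Mid/z, C/d/Hi/w, C/d/Hi/x, C/d/Hi/z, C/d/Lo/w, C/d/Lo/x, C/d/Lo/z} → row (-3,-1) (-3,-1) (5,-2) (5,-2)
That's 11 distinct rows out of 36 strategies.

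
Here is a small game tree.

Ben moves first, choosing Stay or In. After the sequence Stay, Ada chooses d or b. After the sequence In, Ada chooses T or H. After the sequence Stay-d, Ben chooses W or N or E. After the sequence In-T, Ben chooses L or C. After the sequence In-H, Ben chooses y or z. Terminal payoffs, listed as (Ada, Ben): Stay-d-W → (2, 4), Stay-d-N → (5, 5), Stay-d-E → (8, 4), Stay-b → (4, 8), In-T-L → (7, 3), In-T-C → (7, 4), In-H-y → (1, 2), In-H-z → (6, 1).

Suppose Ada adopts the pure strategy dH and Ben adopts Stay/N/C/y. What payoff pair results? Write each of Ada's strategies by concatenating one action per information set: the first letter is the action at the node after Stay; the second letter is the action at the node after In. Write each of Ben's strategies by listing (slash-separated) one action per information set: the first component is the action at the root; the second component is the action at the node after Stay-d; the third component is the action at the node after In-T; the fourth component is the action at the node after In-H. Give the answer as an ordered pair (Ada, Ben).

(5, 5)

Trace the play path from the root:
  Ben plays Stay
  Ada plays d at [Stay]
  Ben plays N at [Stay-d]
→ terminal payoff (5, 5).
(Ada's choice at the node after In is never reached on this path, so it doesn't affect the outcome.)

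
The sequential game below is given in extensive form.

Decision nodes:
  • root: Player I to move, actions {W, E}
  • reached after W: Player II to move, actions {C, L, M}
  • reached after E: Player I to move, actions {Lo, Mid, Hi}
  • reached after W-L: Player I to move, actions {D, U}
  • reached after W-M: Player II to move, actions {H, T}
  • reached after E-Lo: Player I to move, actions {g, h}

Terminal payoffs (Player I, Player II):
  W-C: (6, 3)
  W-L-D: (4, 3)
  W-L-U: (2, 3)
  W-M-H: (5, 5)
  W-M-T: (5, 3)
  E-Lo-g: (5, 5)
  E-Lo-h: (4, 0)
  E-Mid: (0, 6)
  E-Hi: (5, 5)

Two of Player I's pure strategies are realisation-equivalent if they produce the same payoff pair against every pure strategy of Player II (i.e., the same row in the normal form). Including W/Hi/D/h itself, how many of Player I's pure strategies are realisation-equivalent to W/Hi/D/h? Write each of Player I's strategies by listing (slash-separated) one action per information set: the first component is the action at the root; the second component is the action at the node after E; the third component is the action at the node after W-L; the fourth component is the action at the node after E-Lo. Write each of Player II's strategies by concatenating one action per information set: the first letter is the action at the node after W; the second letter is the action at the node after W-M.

Row for W/Hi/D/h (columns CH, CT, LH, LT, MH, MT): (6,3) (6,3) (4,3) (4,3) (5,5) (5,3).
Under W/Hi/D/h, Player I's choice at the node after E and at the node after E-Lo can never be reached regardless of what Player II does, so varying those choices leaves every outcome unchanged.
Holding the reachable choices fixed and varying the unreachable ones freely already gives 3 × 2 = 6 equivalent strategies.
No other strategy reproduces this row, so those 6 are the full class: W/Lo/D/g, W/Lo/D/h, W/Mid/D/g, W/Mid/D/h, W/Hi/D/g, W/Hi/D/h.

6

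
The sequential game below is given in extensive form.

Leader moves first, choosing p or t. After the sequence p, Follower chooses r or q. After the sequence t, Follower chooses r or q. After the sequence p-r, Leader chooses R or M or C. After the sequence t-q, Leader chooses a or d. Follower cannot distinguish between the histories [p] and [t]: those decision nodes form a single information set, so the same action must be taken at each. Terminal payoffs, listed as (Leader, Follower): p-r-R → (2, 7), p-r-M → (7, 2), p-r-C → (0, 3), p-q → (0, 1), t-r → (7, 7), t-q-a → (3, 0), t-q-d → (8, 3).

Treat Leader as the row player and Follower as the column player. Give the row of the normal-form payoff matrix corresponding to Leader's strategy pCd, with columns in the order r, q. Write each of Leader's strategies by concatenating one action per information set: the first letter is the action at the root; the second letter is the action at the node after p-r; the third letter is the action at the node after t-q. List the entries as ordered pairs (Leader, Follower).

(0,3) (0,1)

vs r: Leader plays p → Follower plays r at [p] → Leader plays C at [p-r] → (0, 3)
vs q: Leader plays p → Follower plays q at [p] → (0, 1)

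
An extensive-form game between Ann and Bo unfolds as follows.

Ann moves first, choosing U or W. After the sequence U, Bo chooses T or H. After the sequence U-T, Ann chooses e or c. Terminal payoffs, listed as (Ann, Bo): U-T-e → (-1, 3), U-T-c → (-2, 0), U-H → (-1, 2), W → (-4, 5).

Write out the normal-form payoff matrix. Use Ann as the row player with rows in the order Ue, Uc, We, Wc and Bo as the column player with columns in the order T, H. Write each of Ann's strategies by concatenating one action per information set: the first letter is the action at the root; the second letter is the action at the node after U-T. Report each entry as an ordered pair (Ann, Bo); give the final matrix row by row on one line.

Row Ue: T→(-1,3), H→(-1,2)
Row Uc: T→(-2,0), H→(-1,2)
Row We: T→(-4,5), H→(-4,5)
Row Wc: T→(-4,5), H→(-4,5)

Ue: (-1,3) (-1,2) | Uc: (-2,0) (-1,2) | We: (-4,5) (-4,5) | Wc: (-4,5) (-4,5)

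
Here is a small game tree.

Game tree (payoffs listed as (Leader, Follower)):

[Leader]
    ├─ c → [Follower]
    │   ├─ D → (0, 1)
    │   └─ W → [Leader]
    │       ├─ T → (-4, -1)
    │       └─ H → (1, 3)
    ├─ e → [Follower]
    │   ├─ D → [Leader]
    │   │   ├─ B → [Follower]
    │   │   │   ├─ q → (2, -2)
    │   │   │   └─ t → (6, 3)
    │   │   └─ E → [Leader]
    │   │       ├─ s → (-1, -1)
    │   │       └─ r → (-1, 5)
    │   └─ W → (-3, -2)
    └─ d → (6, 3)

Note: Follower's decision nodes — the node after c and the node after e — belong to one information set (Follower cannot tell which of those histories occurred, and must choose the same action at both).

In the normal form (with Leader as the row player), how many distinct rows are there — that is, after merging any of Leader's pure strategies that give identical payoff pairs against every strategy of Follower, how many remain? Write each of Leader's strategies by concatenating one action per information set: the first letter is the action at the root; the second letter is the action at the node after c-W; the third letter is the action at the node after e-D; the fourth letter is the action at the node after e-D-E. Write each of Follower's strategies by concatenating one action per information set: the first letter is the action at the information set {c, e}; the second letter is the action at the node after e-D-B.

Leader has 24 pure strategies: cTBs, cTBr, cTEs, cTEr, cHBs, cHBr, cHEs, cHEr, eTBs, eTBr, eTEs, eTEr, eHBs, eHBr, eHEs, eHEr, dTBs, dTBr, dTEs, dTEr, dHBs, dHBr, dHEs, dHEr. Columns: Dq, Dt, Wq, Wt.
{cTBs, cTBr, cTEs, cTEr} → row (0,1) (0,1) (-4,-1) (-4,-1)
{cHBs, cHBr, cHEs, cHEr} → row (0,1) (0,1) (1,3) (1,3)
{eTBs, eTBr, eHBs, eHBr} → row (2,-2) (6,3) (-3,-2) (-3,-2)
{eTEs, eHEs} → row (-1,-1) (-1,-1) (-3,-2) (-3,-2)
{eTEr, eHEr} → row (-1,5) (-1,5) (-3,-2) (-3,-2)
{dTBs, dTBr, dTEs, dTEr, dHBs, dHBr, dHEs, dHEr} → row (6,3) (6,3) (6,3) (6,3)
That's 6 distinct rows out of 24 strategies.

6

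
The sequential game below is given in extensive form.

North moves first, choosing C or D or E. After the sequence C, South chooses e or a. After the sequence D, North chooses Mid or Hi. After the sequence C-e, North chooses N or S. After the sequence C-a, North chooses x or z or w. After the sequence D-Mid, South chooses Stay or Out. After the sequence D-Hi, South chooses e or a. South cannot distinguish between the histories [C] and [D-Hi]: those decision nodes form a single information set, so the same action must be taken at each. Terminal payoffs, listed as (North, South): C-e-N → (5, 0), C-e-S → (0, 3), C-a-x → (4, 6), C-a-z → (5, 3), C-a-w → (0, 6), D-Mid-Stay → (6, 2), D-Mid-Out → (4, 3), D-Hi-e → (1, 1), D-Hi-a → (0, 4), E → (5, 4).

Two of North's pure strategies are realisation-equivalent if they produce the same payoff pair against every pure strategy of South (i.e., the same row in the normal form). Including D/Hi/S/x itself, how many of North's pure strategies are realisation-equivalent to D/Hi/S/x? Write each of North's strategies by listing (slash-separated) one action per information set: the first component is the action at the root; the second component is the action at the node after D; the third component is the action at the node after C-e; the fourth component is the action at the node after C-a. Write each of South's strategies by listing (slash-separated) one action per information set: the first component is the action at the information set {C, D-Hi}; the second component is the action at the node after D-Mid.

6

Row for D/Hi/S/x (columns e/Stay, e/Out, a/Stay, a/Out): (1,1) (1,1) (0,4) (0,4).
Under D/Hi/S/x, North's choice at the node after C-e and at the node after C-a can never be reached regardless of what South does, so varying those choices leaves every outcome unchanged.
Holding the reachable choices fixed and varying the unreachable ones freely already gives 2 × 3 = 6 equivalent strategies.
No other strategy reproduces this row, so those 6 are the full class: D/Hi/N/x, D/Hi/N/z, D/Hi/N/w, D/Hi/S/x, D/Hi/S/z, D/Hi/S/w.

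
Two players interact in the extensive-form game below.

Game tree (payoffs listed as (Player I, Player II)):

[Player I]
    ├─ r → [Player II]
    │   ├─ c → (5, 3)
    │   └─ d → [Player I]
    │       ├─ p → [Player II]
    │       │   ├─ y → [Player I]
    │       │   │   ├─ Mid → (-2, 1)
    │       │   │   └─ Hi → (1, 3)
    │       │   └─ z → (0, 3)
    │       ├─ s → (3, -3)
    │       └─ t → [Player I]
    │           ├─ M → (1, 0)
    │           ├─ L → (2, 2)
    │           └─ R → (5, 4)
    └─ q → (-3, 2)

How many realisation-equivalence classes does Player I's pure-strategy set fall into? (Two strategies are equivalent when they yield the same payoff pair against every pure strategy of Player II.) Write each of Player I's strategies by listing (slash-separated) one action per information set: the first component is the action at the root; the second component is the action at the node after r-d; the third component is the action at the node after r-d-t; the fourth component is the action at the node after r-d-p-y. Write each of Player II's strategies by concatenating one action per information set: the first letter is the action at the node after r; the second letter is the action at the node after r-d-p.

7

Player I has 36 pure strategies: r/p/M/Mid, r/p/M/Hi, r/p/L/Mid, r/p/L/Hi, r/p/R/Mid, r/p/R/Hi, r/s/M/Mid, r/s/M/Hi, r/s/L/Mid, r/s/L/Hi, r/s/R/Mid, r/s/R/Hi, r/t/M/Mid, r/t/M/Hi, r/t/L/Mid, r/t/L/Hi, r/t/R/Mid, r/t/R/Hi, q/p/M/Mid, q/p/M/Hi, q/p/L/Mid, q/p/L/Hi, q/p/R/Mid, q/p/R/Hi, q/s/M/Mid, q/s/M/Hi, q/s/L/Mid, q/s/L/Hi, q/s/R/Mid, q/s/R/Hi, q/t/M/Mid, q/t/M/Hi, q/t/L/Mid, q/t/L/Hi, q/t/R/Mid, q/t/R/Hi. Columns: cy, cz, dy, dz.
{r/p/M/Mid, r/p/L/Mid, r/p/R/Mid} → row (5,3) (5,3) (-2,1) (0,3)
{r/p/M/Hi, r/p/L/Hi, r/p/R/Hi} → row (5,3) (5,3) (1,3) (0,3)
{r/s/M/Mid, r/s/M/Hi, r/s/L/Mid, r/s/L/Hi, r/s/R/Mid, r/s/R/Hi} → row (5,3) (5,3) (3,-3) (3,-3)
{r/t/M/Mid, r/t/M/Hi} → row (5,3) (5,3) (1,0) (1,0)
{r/t/L/Mid, r/t/L/Hi} → row (5,3) (5,3) (2,2) (2,2)
{r/t/R/Mid, r/t/R/Hi} → row (5,3) (5,3) (5,4) (5,4)
{q/p/M/Mid, q/p/M/Hi, q/p/L/Mid, q/p/L/Hi, q/p/R/Mid, q/p/R/Hi, q/s/M/Mid, q/s/M/Hi, q/s/L/Mid, q/s/L/Hi, q/s/R/Mid, q/s/R/Hi, q/t/M/Mid, q/t/M/Hi, q/t/L/Mid, q/t/L/Hi, q/t/R/Mid, q/t/R/Hi} → row (-3,2) (-3,2) (-3,2) (-3,2)
That's 7 distinct rows out of 36 strategies.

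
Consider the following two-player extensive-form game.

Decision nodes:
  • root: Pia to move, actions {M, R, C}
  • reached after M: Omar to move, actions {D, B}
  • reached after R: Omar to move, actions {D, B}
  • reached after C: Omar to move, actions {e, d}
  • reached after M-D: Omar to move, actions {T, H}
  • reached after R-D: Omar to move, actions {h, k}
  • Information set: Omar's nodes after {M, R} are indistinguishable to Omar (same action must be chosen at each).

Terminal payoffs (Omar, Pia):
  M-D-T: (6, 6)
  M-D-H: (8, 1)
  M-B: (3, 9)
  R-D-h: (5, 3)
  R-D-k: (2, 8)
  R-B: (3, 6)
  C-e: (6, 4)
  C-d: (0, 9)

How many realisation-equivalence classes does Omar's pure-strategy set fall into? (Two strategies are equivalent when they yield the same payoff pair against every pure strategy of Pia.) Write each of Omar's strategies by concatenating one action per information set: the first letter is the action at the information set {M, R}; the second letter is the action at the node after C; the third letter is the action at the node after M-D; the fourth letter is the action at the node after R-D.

Omar has 16 pure strategies: DeTh, DeTk, DeHh, DeHk, DdTh, DdTk, DdHh, DdHk, BeTh, BeTk, BeHh, BeHk, BdTh, BdTk, BdHh, BdHk. Columns: M, R, C.
{DeTh} → row (6,6) (5,3) (6,4)
{DeTk} → row (6,6) (2,8) (6,4)
{DeHh} → row (8,1) (5,3) (6,4)
{DeHk} → row (8,1) (2,8) (6,4)
{DdTh} → row (6,6) (5,3) (0,9)
{DdTk} → row (6,6) (2,8) (0,9)
{DdHh} → row (8,1) (5,3) (0,9)
{DdHk} → row (8,1) (2,8) (0,9)
{BeTh, BeTk, BeHh, BeHk} → row (3,9) (3,6) (6,4)
{BdTh, BdTk, BdHh, BdHk} → row (3,9) (3,6) (0,9)
That's 10 distinct rows out of 16 strategies.

10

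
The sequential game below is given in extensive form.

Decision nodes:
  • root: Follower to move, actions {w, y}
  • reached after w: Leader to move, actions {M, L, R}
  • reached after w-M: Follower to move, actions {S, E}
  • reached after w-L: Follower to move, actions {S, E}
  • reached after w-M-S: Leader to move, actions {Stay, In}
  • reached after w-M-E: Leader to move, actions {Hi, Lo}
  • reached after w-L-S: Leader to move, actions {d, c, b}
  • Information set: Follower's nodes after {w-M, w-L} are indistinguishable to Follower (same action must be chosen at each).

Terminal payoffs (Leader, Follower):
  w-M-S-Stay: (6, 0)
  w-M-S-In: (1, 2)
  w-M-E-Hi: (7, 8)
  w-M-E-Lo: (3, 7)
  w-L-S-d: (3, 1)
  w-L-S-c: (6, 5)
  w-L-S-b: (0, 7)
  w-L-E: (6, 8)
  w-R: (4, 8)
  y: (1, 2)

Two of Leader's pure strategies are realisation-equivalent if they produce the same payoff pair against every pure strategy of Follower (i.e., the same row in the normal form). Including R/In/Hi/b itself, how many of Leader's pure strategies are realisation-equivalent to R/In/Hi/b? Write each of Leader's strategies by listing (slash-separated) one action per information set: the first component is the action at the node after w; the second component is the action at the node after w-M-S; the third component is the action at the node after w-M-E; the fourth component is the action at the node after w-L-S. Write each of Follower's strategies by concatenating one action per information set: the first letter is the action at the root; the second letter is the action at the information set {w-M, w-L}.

12

Row for R/In/Hi/b (columns wS, wE, yS, yE): (4,8) (4,8) (1,2) (1,2).
Under R/In/Hi/b, Leader's choice at the node after w-M-S and at the node after w-M-E and at the node after w-L-S can never be reached regardless of what Follower does, so varying those choices leaves every outcome unchanged.
Holding the reachable choices fixed and varying the unreachable ones freely already gives 2 × 2 × 3 = 12 equivalent strategies.
No other strategy reproduces this row, so those 12 are the full class: R/Stay/Hi/d, R/Stay/Hi/c, R/Stay/Hi/b, R/Stay/Lo/d, R/Stay/Lo/c, R/Stay/Lo/b, R/In/Hi/d, R/In/Hi/c, R/In/Hi/b, R/In/Lo/d, R/In/Lo/c, R/In/Lo/b.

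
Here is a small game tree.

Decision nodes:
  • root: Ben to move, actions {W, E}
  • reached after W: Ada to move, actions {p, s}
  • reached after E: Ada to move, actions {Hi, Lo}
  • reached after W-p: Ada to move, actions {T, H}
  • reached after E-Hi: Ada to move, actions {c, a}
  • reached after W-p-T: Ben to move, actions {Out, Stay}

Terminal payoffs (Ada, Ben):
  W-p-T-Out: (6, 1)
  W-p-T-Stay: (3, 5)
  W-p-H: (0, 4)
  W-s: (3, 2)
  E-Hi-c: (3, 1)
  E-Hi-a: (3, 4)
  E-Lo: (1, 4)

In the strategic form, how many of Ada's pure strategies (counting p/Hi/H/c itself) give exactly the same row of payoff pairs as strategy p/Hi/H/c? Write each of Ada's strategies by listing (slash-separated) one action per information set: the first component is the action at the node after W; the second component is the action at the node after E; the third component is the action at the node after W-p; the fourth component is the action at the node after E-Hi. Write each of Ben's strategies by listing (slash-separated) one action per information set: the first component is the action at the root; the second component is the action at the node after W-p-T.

1

Row for p/Hi/H/c (columns W/Out, W/Stay, E/Out, E/Stay): (0,4) (0,4) (3,1) (3,1).
Every one of Ada's information sets is on the play path for some reply by Ben when Ada follows p/Hi/H/c.
Changing the action at any of them therefore changes at least one column, so only p/Hi/H/c itself gives this row.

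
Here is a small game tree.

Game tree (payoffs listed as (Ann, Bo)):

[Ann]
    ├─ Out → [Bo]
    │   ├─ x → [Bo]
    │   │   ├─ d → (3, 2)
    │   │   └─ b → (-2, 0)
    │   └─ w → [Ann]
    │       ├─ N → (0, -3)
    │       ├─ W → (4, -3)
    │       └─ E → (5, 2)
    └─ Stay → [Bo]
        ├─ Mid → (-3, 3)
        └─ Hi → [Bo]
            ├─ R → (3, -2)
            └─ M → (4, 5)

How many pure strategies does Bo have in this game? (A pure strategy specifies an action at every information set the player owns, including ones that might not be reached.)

16

Bo owns the node after Out with actions {x, w} — two choices.
Bo owns the node after Stay with actions {Mid, Hi} — two choices.
Bo owns the node after Out-x with actions {d, b} — two choices.
Bo owns the node after Stay-Hi with actions {R, M} — two choices.
A pure strategy fixes one action at each information set independently, so the count is the product 2 × 2 × 2 × 2 = 16.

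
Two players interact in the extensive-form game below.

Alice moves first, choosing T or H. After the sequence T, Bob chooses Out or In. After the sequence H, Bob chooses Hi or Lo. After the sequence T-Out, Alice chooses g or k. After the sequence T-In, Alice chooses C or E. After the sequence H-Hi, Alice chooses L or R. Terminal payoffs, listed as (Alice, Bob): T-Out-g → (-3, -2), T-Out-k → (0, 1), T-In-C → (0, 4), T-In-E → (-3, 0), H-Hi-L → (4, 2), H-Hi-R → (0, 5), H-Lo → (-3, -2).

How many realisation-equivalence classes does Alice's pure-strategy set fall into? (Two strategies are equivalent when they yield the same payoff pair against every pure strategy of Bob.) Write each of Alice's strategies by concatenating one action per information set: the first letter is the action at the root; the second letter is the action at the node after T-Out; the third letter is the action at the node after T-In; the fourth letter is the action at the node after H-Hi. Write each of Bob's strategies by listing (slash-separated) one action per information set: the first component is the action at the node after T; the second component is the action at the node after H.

6

Alice has 16 pure strategies: TgCL, TgCR, TgEL, TgER, TkCL, TkCR, TkEL, TkER, HgCL, HgCR, HgEL, HgER, HkCL, HkCR, HkEL, HkER. Columns: Out/Hi, Out/Lo, In/Hi, In/Lo.
{TgCL, TgCR} → row (-3,-2) (-3,-2) (0,4) (0,4)
{TgEL, TgER} → row (-3,-2) (-3,-2) (-3,0) (-3,0)
{TkCL, TkCR} → row (0,1) (0,1) (0,4) (0,4)
{TkEL, TkER} → row (0,1) (0,1) (-3,0) (-3,0)
{HgCL, HgEL, HkCL, HkEL} → row (4,2) (-3,-2) (4,2) (-3,-2)
{HgCR, HgER, HkCR, HkER} → row (0,5) (-3,-2) (0,5) (-3,-2)
That's 6 distinct rows out of 16 strategies.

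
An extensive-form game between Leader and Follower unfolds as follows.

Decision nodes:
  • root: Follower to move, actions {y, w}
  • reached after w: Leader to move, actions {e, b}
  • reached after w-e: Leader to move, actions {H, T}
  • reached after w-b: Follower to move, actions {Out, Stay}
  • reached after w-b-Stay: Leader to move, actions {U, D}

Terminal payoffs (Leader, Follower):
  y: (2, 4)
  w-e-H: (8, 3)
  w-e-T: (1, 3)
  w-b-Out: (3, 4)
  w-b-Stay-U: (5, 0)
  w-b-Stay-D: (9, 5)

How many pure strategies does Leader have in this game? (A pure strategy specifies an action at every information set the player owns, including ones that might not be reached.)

8

Leader owns the node after w with actions {e, b} — two choices.
Leader owns the node after w-e with actions {H, T} — two choices.
Leader owns the node after w-b-Stay with actions {U, D} — two choices.
A pure strategy fixes one action at each information set independently, so the count is the product 2 × 2 × 2 = 8.
(For reference, Follower has 4 pure strategies, giving a 8×4 normal-form matrix.)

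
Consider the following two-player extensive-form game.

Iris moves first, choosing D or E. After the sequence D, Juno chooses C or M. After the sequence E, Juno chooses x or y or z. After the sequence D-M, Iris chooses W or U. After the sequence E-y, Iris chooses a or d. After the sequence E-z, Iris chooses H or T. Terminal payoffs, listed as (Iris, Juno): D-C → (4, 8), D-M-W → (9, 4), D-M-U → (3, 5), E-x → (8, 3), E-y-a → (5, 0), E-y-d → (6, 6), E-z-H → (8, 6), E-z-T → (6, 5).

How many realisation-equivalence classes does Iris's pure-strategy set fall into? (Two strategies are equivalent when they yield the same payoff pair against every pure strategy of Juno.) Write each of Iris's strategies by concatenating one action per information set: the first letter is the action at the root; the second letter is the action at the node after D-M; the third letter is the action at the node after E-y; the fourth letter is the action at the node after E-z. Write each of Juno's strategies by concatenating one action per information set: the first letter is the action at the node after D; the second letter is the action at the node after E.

6

Iris has 16 pure strategies: DWaH, DWaT, DWdH, DWdT, DUaH, DUaT, DUdH, DUdT, EWaH, EWaT, EWdH, EWdT, EUaH, EUaT, EUdH, EUdT. Columns: Cx, Cy, Cz, Mx, My, Mz.
{DWaH, DWaT, DWdH, DWdT} → row (4,8) (4,8) (4,8) (9,4) (9,4) (9,4)
{DUaH, DUaT, DUdH, DUdT} → row (4,8) (4,8) (4,8) (3,5) (3,5) (3,5)
{EWaH, EUaH} → row (8,3) (5,0) (8,6) (8,3) (5,0) (8,6)
{EWaT, EUaT} → row (8,3) (5,0) (6,5) (8,3) (5,0) (6,5)
{EWdH, EUdH} → row (8,3) (6,6) (8,6) (8,3) (6,6) (8,6)
{EWdT, EUdT} → row (8,3) (6,6) (6,5) (8,3) (6,6) (6,5)
That's 6 distinct rows out of 16 strategies.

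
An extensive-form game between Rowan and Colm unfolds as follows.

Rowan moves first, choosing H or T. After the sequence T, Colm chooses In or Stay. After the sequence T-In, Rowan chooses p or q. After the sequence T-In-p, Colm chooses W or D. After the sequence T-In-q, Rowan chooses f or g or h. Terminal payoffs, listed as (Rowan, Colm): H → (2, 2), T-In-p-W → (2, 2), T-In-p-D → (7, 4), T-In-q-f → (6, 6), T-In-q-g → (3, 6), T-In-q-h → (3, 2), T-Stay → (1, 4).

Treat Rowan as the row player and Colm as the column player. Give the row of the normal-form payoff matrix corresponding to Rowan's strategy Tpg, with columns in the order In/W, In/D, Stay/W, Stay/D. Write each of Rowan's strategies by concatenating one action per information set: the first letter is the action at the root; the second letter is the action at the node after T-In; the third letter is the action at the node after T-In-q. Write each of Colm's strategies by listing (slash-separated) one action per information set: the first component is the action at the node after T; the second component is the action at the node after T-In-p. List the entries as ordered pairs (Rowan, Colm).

(2,2) (7,4) (1,4) (1,4)

vs In/W: Rowan plays T → Colm plays In at [T] → Rowan plays p at [T-In] → Colm plays W at [T-In-p] → (2, 2)
vs In/D: Rowan plays T → Colm plays In at [T] → Rowan plays p at [T-In] → Colm plays D at [T-In-p] → (7, 4)
vs Stay/W: Rowan plays T → Colm plays Stay at [T] → (1, 4)
vs Stay/D: Rowan plays T → Colm plays Stay at [T] → (1, 4)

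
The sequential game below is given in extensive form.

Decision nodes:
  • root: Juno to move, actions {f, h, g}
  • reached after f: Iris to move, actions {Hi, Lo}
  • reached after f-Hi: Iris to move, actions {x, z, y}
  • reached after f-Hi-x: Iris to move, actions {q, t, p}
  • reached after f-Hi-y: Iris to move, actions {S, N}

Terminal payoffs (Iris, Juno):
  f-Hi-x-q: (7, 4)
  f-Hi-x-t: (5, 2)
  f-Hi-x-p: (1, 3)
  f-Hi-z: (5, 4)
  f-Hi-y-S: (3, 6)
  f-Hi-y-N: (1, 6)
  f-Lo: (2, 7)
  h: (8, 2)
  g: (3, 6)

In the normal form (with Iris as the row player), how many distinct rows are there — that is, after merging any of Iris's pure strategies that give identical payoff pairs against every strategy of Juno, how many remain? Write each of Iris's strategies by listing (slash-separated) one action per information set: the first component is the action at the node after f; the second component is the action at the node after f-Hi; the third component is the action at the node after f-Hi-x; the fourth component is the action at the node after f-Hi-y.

7

Iris has 36 pure strategies: Hi/x/q/S, Hi/x/q/N, Hi/x/t/S, Hi/x/t/N, Hi/x/p/S, Hi/x/p/N, Hi/z/q/S, Hi/z/q/N, Hi/z/t/S, Hi/z/t/N, Hi/z/p/S, Hi/z/p/N, Hi/y/q/S, Hi/y/q/N, Hi/y/t/S, Hi/y/t/N, Hi/y/p/S, Hi/y/p/N, Lo/x/q/S, Lo/x/q/N, Lo/x/t/S, Lo/x/t/N, Lo/x/p/S, Lo/x/p/N, Lo/z/q/S, Lo/z/q/N, Lo/z/t/S, Lo/z/t/N, Lo/z/p/S, Lo/z/p/N, Lo/y/q/S, Lo/y/q/N, Lo/y/t/S, Lo/y/t/N, Lo/y/p/S, Lo/y/p/N. Columns: f, h, g.
{Hi/x/q/S, Hi/x/q/N} → row (7,4) (8,2) (3,6)
{Hi/x/t/S, Hi/x/t/N} → row (5,2) (8,2) (3,6)
{Hi/x/p/S, Hi/x/p/N} → row (1,3) (8,2) (3,6)
{Hi/z/q/S, Hi/z/q/N, Hi/z/t/S, Hi/z/t/N, Hi/z/p/S, Hi/z/p/N} → row (5,4) (8,2) (3,6)
{Hi/y/q/S, Hi/y/t/S, Hi/y/p/S} → row (3,6) (8,2) (3,6)
{Hi/y/q/N, Hi/y/t/N, Hi/y/p/N} → row (1,6) (8,2) (3,6)
{Lo/x/q/S, Lo/x/q/N, Lo/x/t/S, Lo/x/t/N, Lo/x/p/S, Lo/x/p/N, Lo/z/q/S, Lo/z/q/N, Lo/z/t/S, Lo/z/t/N, Lo/z/p/S, Lo/z/p/N, Lo/y/q/S, Lo/y/q/N, Lo/y/t/S, Lo/y/t/N, Lo/y/p/S, Lo/y/p/N} → row (2,7) (8,2) (3,6)
That's 7 distinct rows out of 36 strategies.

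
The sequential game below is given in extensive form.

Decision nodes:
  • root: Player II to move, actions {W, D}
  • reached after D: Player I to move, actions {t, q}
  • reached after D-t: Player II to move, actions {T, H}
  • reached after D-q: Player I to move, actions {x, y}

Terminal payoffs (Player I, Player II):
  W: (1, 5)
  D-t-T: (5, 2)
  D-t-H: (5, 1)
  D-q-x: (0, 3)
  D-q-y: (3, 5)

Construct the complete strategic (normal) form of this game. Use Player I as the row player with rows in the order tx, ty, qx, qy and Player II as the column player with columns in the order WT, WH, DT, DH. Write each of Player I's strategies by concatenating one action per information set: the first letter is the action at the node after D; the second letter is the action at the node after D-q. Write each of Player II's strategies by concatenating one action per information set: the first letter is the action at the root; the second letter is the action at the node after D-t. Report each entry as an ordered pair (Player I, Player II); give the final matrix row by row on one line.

tx: (1,5) (1,5) (5,2) (5,1) | ty: (1,5) (1,5) (5,2) (5,1) | qx: (1,5) (1,5) (0,3) (0,3) | qy: (1,5) (1,5) (3,5) (3,5)

           WT       WH       DT       DH
  tx    (1,5)    (1,5)    (5,2)    (5,1)
  ty    (1,5)    (1,5)    (5,2)    (5,1)
  qx    (1,5)    (1,5)    (0,3)    (0,3)
  qy    (1,5)    (1,5)    (3,5)    (3,5)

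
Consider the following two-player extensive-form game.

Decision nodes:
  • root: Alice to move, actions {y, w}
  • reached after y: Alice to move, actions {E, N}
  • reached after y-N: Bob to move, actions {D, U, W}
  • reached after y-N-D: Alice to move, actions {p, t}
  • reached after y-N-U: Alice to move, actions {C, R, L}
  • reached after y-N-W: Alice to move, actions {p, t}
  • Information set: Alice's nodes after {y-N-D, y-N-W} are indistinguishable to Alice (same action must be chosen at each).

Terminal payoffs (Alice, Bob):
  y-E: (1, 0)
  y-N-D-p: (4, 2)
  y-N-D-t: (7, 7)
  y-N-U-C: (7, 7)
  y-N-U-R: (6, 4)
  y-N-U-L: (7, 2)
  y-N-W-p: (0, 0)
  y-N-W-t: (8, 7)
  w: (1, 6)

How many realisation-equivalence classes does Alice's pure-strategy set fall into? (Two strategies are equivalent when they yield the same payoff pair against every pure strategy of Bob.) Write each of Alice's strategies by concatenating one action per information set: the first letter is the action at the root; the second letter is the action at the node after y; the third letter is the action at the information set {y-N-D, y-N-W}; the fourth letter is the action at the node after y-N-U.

Alice has 24 pure strategies: yEpC, yEpR, yEpL, yEtC, yEtR, yEtL, yNpC, yNpR, yNpL, yNtC, yNtR, yNtL, wEpC, wEpR, wEpL, wEtC, wEtR, wEtL, wNpC, wNpR, wNpL, wNtC, wNtR, wNtL. Columns: D, U, W.
{yEpC, yEpR, yEpL, yEtC, yEtR, yEtL} → row (1,0) (1,0) (1,0)
{yNpC} → row (4,2) (7,7) (0,0)
{yNpR} → row (4,2) (6,4) (0,0)
{yNpL} → row (4,2) (7,2) (0,0)
{yNtC} → row (7,7) (7,7) (8,7)
{yNtR} → row (7,7) (6,4) (8,7)
{yNtL} → row (7,7) (7,2) (8,7)
{wEpC, wEpR, wEpL, wEtC, wEtR, wEtL, wNpC, wNpR, wNpL, wNtC, wNtR, wNtL} → row (1,6) (1,6) (1,6)
That's 8 distinct rows out of 24 strategies.

8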